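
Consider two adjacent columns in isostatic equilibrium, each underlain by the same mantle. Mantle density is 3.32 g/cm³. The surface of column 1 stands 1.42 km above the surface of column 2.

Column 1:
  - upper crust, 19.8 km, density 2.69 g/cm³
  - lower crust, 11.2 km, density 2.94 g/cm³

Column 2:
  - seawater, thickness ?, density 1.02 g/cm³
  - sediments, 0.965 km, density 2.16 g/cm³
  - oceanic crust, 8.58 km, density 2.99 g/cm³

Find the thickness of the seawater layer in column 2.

3.51 km

Take the compensation level at the base of the deeper column (depth z_c below the surface of column 1) and equate Σ ρ_i t_i down to z_c; mantle fills any gap and the z_c terms cancel.
Column 1: 19.8×2.69 + 11.2×2.94 + (z_c − 31)×3.32
Column 2: 1.42×0 + x×1.02 + 0.965×2.16 + 8.58×2.99 + (z_c − 1.42 − 9.545 − x)×3.32
The z_c×3.32 term appears on both sides and cancels. Collect the known terms of each column as K = Σ(ρt)_known − 3.32 × (depth of known layers): K_1 = 86.19 − 3.32×31 = −16.73; K_2 = 27.7386 − 3.32×(1.42 + 9.545) = −8.6652.
Balance: K_1 = K_2 − x×(3.32 − 1.02), so x = (K_2 − K_1)/(3.32 − 1.02) = 8.0648/2.3 = 3.51 km.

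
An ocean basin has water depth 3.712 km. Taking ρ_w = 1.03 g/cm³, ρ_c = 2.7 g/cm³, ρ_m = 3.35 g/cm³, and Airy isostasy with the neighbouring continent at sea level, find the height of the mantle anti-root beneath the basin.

9.54 km

Isostatic balance requires: replacing crust with seawater at the top is compensated by replacing crust with mantle at the base: d (ρ_c − ρ_w) = a (ρ_m − ρ_c).
a = d (ρ_c − ρ_w)/(ρ_m − ρ_c) = 3.712 km × 1.67/0.65 = 9.54 km.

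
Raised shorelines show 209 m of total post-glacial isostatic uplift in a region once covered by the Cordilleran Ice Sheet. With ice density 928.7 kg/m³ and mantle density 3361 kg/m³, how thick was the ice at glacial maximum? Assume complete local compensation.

u = t ρ_ice/ρ_m → t = u ρ_m/ρ_ice = 209 m × 3361/928.7 = 756 m.

756 m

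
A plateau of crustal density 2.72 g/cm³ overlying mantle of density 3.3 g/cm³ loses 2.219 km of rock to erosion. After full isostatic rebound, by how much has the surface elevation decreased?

0.39 km

Rebound u = e ρ_c/ρ_m = 2.219 km × 2.72/3.3 = 1.829 km.
Net surface drop = e − u = 2.219 km − 1.829 km = e (ρ_m − ρ_c)/ρ_m = 0.39 km.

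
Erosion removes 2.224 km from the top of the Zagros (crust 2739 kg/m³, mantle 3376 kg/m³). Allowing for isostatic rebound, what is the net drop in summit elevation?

Rebound u = e ρ_c/ρ_m = 2.224 km × 2739/3376 = 1.804 km.
Net surface drop = e − u = 2.224 km − 1.804 km = e (ρ_m − ρ_c)/ρ_m = 0.42 km.

0.42 km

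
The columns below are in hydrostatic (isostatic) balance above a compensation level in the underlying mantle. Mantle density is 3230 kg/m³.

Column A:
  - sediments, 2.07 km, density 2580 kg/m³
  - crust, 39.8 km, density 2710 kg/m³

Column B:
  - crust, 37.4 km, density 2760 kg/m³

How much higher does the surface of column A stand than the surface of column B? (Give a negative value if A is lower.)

1.38 km

For any compensation level in the mantle, the mantle terms cancel and isostasy reduces to e = (Σt_A − Σt_B) − (Σ(ρt)_A − Σ(ρt)_B) / ρ_m.
Σt_A = 41.87 km; Σt_B = 37.4 km; Σ(ρt)_A = 113198.6; Σ(ρt)_B = 103224 (in km·kg/m³).
e = (41.87 − 37.4) − (113198.6 − 103224) / 3230 = 1.38 km.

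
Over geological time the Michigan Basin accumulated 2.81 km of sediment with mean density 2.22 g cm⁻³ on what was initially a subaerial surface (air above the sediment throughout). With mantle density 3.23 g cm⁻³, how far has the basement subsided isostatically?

1.93 km

Subaerial load: s = t ρ_sed / ρ_m = 2.81 km × 2.22/3.23 = 1.93 km.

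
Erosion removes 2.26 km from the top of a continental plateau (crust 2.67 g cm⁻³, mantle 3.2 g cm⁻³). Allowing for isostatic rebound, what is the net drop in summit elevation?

Rebound u = e ρ_c/ρ_m = 2.26 km × 2.67/3.2 = 1.886 km.
Net surface drop = e − u = 2.26 km − 1.886 km = e (ρ_m − ρ_c)/ρ_m = 0.374 km.

0.374 km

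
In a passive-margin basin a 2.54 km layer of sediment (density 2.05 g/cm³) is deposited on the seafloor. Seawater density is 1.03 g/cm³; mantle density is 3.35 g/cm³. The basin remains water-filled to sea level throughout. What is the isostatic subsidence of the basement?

1.12 km

Submarine loading: the sediment displaces seawater, and the subsidence is in turn flooded, so s (ρ_m − ρ_w) = t (ρ_sed − ρ_w).
s = 2.54 km × (2.05 − 1.03) / (3.35 − 1.03) = 1.12 km.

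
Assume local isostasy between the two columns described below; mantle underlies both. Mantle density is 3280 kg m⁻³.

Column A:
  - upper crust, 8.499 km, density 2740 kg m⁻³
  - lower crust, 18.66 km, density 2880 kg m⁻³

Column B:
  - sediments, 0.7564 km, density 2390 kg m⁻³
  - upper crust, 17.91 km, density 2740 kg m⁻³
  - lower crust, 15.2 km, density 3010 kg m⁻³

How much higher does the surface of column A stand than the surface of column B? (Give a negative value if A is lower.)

For any compensation level in the mantle, the mantle terms cancel and isostasy reduces to e = (Σt_A − Σt_B) − (Σ(ρt)_A − Σ(ρt)_B) / ρ_m.
Σt_A = 27.159 km; Σt_B = 33.8664 km; Σ(ρt)_A = 77028.06; Σ(ρt)_B = 96633.196 (in km·kg m⁻³).
e = (27.159 − 33.8664) − (77028.06 − 96633.196) / 3280 = −0.73 km.

−0.73 km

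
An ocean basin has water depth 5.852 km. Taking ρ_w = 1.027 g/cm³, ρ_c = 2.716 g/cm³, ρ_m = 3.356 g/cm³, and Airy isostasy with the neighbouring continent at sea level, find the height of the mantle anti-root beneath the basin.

Isostatic balance requires: replacing crust with seawater at the top is compensated by replacing crust with mantle at the base: d (ρ_c − ρ_w) = a (ρ_m − ρ_c).
a = d (ρ_c − ρ_w)/(ρ_m − ρ_c) = 5.852 km × 1.689/0.64 = 15.4 km.

15.4 km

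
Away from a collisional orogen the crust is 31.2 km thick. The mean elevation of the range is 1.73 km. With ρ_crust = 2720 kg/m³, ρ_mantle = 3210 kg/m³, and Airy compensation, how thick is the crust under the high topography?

Root depth r = h ρ_c / (ρ_m − ρ_c) = 1.73 km × 2720 / 490 = 9.603 km.
Total thickness = T + h + r = 31.2 km + 1.73 km + 9.603 km = 42.5 km.

42.5 km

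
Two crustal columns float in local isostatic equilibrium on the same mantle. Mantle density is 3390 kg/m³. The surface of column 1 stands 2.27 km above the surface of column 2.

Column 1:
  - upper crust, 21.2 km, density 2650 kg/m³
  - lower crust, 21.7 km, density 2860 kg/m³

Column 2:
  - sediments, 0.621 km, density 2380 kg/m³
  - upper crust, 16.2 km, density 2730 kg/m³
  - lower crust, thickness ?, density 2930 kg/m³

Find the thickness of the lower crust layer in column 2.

17.8 km

Take the compensation level at the base of the deeper column (depth z_c below the surface of column 1) and equate Σ ρ_i t_i down to z_c; mantle fills any gap and the z_c terms cancel.
Column 1: 21.2×2650 + 21.7×2860 + (z_c − 42.9)×3390
Column 2: 2.27×0 + 0.621×2380 + 16.2×2730 + x×2930 + (z_c − 2.27 − 16.821 − x)×3390
The z_c×3390 term appears on both sides and cancels. Collect the known terms of each column as K = Σ(ρt)_known − 3390 × (depth of known layers): K_1 = 118242 − 3390×42.9 = −27189; K_2 = 45703.98 − 3390×(2.27 + 16.821) = −19014.51.
Balance: K_1 = K_2 − x×(3390 − 2930), so x = (K_2 − K_1)/(3390 − 2930) = 8174.49/460 = 17.8 km.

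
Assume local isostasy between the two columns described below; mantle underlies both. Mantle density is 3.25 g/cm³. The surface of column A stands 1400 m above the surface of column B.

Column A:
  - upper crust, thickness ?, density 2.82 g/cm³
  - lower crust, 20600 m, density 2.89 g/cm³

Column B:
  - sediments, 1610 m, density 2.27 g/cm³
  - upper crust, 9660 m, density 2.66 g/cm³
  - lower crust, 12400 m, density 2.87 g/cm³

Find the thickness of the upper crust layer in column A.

21200 m

Take the compensation level at the base of the deeper column (depth z_c below the surface of column A) and equate Σ ρ_i t_i down to z_c; mantle fills any gap and the z_c terms cancel.
Column A: x×2.82 + 20600×2.89 + (z_c − 20600 − x)×3.25
Column B: 1400×0 + 1610×2.27 + 9660×2.66 + 12400×2.87 + (z_c − 1400 − 23670)×3.25
The z_c×3.25 term appears on both sides and cancels. Collect the known terms of each column as K = Σ(ρt)_known − 3.25 × (depth of known layers): K_A = 59534 − 3.25×20600 = −7416; K_B = 64938.3 − 3.25×(1400 + 23670) = −16539.2.
Balance: K_A − x×(3.25 − 2.82) = K_B, so x = (K_A − K_B)/(3.25 − 2.82) = 9123.2/0.43 = 21200 m.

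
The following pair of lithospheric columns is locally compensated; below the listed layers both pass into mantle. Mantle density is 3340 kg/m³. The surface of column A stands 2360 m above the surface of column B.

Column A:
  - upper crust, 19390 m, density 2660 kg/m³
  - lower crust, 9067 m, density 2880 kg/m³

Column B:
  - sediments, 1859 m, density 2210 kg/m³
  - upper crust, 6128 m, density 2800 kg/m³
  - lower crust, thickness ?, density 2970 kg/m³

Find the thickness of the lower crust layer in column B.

Take the compensation level at the base of the deeper column (depth z_c below the surface of column A) and equate Σ ρ_i t_i down to z_c; mantle fills any gap and the z_c terms cancel.
Column A: 19390×2660 + 9067×2880 + (z_c − 28457)×3340
Column B: 2360×0 + 1859×2210 + 6128×2800 + x×2970 + (z_c − 2360 − 7987 − x)×3340
The z_c×3340 term appears on both sides and cancels. Collect the known terms of each column as K = Σ(ρt)_known − 3340 × (depth of known layers): K_A = 77690360 − 3340×28457 = −17356020; K_B = 21266790 − 3340×(2360 + 7987) = −13292190.
Balance: K_A = K_B − x×(3340 − 2970), so x = (K_B − K_A)/(3340 − 2970) = 4063830/370 = 11000 m.

11000 m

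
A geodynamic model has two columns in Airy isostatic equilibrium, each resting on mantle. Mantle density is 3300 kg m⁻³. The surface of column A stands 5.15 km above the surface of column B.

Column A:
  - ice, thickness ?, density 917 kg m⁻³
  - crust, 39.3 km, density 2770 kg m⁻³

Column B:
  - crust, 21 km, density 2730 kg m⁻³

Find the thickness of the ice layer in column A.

3.41 km

Take the compensation level at the base of the deeper column (depth z_c below the surface of column A) and equate Σ ρ_i t_i down to z_c; mantle fills any gap and the z_c terms cancel.
Column A: x×917 + 39.3×2770 + (z_c − 39.3 − x)×3300
Column B: 5.15×0 + 21×2730 + (z_c − 5.15 − 21)×3300
The z_c×3300 term appears on both sides and cancels. Collect the known terms of each column as K = Σ(ρt)_known − 3300 × (depth of known layers): K_A = 108861 − 3300×39.3 = −20829; K_B = 57330 − 3300×(5.15 + 21) = −28965.
Balance: K_A − x×(3300 − 917) = K_B, so x = (K_A − K_B)/(3300 − 917) = 8136/2383 = 3.41 km.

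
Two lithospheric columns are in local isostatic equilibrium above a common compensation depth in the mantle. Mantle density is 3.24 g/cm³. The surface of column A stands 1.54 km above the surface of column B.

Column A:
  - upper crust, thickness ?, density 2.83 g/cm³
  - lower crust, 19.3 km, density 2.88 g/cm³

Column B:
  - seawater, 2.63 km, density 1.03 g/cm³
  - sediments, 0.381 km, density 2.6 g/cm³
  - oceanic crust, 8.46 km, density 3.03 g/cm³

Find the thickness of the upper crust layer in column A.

Take the compensation level at the base of the deeper column (depth z_c below the surface of column A) and equate Σ ρ_i t_i down to z_c; mantle fills any gap and the z_c terms cancel.
Column A: x×2.83 + 19.3×2.88 + (z_c − 19.3 − x)×3.24
Column B: 1.54×0 + 2.63×1.03 + 0.381×2.6 + 8.46×3.03 + (z_c − 1.54 − 11.471)×3.24
The z_c×3.24 term appears on both sides and cancels. Collect the known terms of each column as K = Σ(ρt)_known − 3.24 × (depth of known layers): K_A = 55.584 − 3.24×19.3 = −6.948; K_B = 29.3333 − 3.24×(1.54 + 11.471) = −12.82234.
Balance: K_A − x×(3.24 − 2.83) = K_B, so x = (K_A − K_B)/(3.24 − 2.83) = 5.87434/0.41 = 14.3 km.

14.3 km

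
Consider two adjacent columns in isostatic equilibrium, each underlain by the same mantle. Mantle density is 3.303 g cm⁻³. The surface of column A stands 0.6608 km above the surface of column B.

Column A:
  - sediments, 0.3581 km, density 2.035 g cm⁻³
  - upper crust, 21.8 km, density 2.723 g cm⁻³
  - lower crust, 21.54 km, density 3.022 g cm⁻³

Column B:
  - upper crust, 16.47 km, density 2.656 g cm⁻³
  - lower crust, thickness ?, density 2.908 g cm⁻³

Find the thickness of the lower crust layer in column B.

16 km

Take the compensation level at the base of the deeper column (depth z_c below the surface of column A) and equate Σ ρ_i t_i down to z_c; mantle fills any gap and the z_c terms cancel.
Column A: 0.3581×2.035 + 21.8×2.723 + 21.54×3.022 + (z_c − 43.6981)×3.303
Column B: 0.6608×0 + 16.47×2.656 + x×2.908 + (z_c − 0.6608 − 16.47 − x)×3.303
The z_c×3.303 term appears on both sides and cancels. Collect the known terms of each column as K = Σ(ρt)_known − 3.303 × (depth of known layers): K_A = 125.184014 − 3.303×43.6981 = −19.1508108; K_B = 43.74432 − 3.303×(0.6608 + 16.47) = −12.8387124.
Balance: K_A = K_B − x×(3.303 − 2.908), so x = (K_B − K_A)/(3.303 − 2.908) = 6.3121/0.395 = 16 km.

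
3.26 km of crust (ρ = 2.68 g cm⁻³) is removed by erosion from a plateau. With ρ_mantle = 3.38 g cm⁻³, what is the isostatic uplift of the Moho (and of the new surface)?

2.58 km

Unloading: uplift u = e ρ_c/ρ_m = 3.26 km × 2.68/3.38 = 2.58 km.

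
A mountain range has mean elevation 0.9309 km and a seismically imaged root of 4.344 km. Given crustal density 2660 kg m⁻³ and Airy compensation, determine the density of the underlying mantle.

Airy balance: ρ_c h = (ρ_m − ρ_c) r → ρ_m = ρ_c (1 + h/r).
ρ_m = 2660 × (1 + 0.9309 km/4.344 km) = 3230 kg m⁻³.

3230 kg m⁻³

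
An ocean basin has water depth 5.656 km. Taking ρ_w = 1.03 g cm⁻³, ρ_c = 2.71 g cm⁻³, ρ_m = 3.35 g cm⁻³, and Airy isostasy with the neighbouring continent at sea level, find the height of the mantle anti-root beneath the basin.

14.8 km

Isostatic balance requires: replacing crust with seawater at the top is compensated by replacing crust with mantle at the base: d (ρ_c − ρ_w) = a (ρ_m − ρ_c).
a = d (ρ_c − ρ_w)/(ρ_m − ρ_c) = 5.656 km × 1.68/0.64 = 14.8 km.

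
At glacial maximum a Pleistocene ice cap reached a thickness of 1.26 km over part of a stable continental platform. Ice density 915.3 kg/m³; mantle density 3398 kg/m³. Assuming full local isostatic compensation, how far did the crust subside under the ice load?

0.339 km

For local isostatic compensation: the ice load ρ_ice t is balanced by mantle displaced below, ρ_m s.
s = t ρ_ice / ρ_m = 1.26 km × 915.3/3398 = 0.339 km.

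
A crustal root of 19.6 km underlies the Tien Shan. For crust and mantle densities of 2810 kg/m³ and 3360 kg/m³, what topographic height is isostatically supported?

3.84 km

Equating mass per unit area of the two columns: ρ_c h = (ρ_m − ρ_c) r.
h = r (ρ_m − ρ_c) / ρ_c = 19.6 km × (3360 − 2810) / 2810 = 3.84 km.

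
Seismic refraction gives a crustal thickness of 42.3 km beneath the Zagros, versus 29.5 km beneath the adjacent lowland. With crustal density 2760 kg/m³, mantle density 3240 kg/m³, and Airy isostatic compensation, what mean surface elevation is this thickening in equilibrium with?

Excess crust Δ = 42.3 km − 29.5 km = 12.8 km, split between elevation h and root r with h + r = Δ.
Airy balance ρ_c h = (ρ_m − ρ_c) r gives r = h ρ_c/(ρ_m − ρ_c), so h (1 + ρ_c/(ρ_m − ρ_c)) = Δ, i.e. h = Δ (ρ_m − ρ_c)/ρ_m.
h = 12.8 km × 480/3240 = 1.9 km.

1.9 km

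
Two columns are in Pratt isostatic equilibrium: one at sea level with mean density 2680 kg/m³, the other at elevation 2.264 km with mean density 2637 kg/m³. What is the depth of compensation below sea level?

139 km

ρ_ref D = ρ (D + h) → D (ρ_ref − ρ) = ρ h.
D = ρ h/(ρ_ref − ρ) = 2637 × 2.264 km/(2680 − 2637) = 139 km.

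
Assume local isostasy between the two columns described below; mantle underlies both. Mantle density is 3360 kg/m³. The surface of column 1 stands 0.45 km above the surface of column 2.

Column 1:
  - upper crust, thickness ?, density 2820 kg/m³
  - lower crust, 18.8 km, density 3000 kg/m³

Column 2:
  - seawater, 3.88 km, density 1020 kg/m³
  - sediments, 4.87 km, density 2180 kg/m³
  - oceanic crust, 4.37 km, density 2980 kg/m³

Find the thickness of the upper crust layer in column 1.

20.8 km

Take the compensation level at the base of the deeper column (depth z_c below the surface of column 1) and equate Σ ρ_i t_i down to z_c; mantle fills any gap and the z_c terms cancel.
Column 1: x×2820 + 18.8×3000 + (z_c − 18.8 − x)×3360
Column 2: 0.45×0 + 3.88×1020 + 4.87×2180 + 4.37×2980 + (z_c − 0.45 − 13.12)×3360
The z_c×3360 term appears on both sides and cancels. Collect the known terms of each column as K = Σ(ρt)_known − 3360 × (depth of known layers): K_1 = 56400 − 3360×18.8 = −6768; K_2 = 27596.8 − 3360×(0.45 + 13.12) = −17998.4.
Balance: K_1 − x×(3360 − 2820) = K_2, so x = (K_1 − K_2)/(3360 − 2820) = 11230.4/540 = 20.8 km.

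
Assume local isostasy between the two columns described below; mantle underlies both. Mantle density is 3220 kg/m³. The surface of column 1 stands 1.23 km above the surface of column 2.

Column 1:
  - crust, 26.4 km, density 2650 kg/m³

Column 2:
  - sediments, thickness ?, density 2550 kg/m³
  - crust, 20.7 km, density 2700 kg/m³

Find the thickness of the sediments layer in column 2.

0.483 km

Take the compensation level at the base of the deeper column (depth z_c below the surface of column 1) and equate Σ ρ_i t_i down to z_c; mantle fills any gap and the z_c terms cancel.
Column 1: 26.4×2650 + (z_c − 26.4)×3220
Column 2: 1.23×0 + x×2550 + 20.7×2700 + (z_c − 1.23 − 20.7 − x)×3220
The z_c×3220 term appears on both sides and cancels. Collect the known terms of each column as K = Σ(ρt)_known − 3220 × (depth of known layers): K_1 = 69960 − 3220×26.4 = −15048; K_2 = 55890 − 3220×(1.23 + 20.7) = −14724.6.
Balance: K_1 = K_2 − x×(3220 − 2550), so x = (K_2 − K_1)/(3220 − 2550) = 323.4/670 = 0.483 km.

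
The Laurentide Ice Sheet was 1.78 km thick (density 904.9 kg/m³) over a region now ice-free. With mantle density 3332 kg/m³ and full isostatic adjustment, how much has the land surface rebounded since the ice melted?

0.483 km

Removing the load lets mantle flow back in; uplift u satisfies ρ_ice t = ρ_m u.
u = t ρ_ice/ρ_m = 1.78 km × 904.9/3332 = 0.483 km.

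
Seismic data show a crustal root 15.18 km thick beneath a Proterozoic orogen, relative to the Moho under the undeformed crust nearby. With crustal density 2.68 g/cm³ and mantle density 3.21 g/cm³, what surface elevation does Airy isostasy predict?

Isostatic balance requires: ρ_c h = (ρ_m − ρ_c) r.
h = r (ρ_m − ρ_c) / ρ_c = 15.18 km × (3.21 − 2.68) / 2.68 = 3 km.

3 km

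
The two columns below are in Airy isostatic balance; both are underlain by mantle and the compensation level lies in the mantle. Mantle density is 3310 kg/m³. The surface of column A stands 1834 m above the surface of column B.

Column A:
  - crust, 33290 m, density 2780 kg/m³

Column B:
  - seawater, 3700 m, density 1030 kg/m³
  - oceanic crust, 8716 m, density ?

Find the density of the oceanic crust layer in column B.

2950 kg/m³

Take the compensation level at the base of the deeper column (depth z_c below the surface of column A) and equate Σ ρ_i t_i down to z_c; mantle fills any gap and the z_c terms cancel.
Column A: 33290×2780 + (z_c − 33290)×3310
Column B: 1834×0 + 3700×1030 + 8716×ρ + (z_c − 1834 − 12416)×3310
The z_c×3310 term appears on both sides and cancels. Collect the known terms of each column as K = Σ(ρt)_known − 3310 × (depth of known layers): K_A = 92546200 − 3310×33290 = −17643700; K_B = 3811000 − 3310×(1834 + 12416) = −43356500.
Balance: K_A = K_B + 8716×ρ, so ρ = (K_A − K_B)/8716 = 25712800/8716 = 2950 kg/m³.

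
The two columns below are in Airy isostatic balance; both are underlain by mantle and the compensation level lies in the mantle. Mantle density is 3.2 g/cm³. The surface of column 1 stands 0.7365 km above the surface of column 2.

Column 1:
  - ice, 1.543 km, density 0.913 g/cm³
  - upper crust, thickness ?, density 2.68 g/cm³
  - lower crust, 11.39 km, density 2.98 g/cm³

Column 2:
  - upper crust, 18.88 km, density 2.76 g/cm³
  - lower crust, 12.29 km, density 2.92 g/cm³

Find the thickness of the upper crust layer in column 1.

15.5 km

Take the compensation level at the base of the deeper column (depth z_c below the surface of column 1) and equate Σ ρ_i t_i down to z_c; mantle fills any gap and the z_c terms cancel.
Column 1: 1.543×0.913 + x×2.68 + 11.39×2.98 + (z_c − 12.933 − x)×3.2
Column 2: 0.7365×0 + 18.88×2.76 + 12.29×2.92 + (z_c − 0.7365 − 31.17)×3.2
The z_c×3.2 term appears on both sides and cancels. Collect the known terms of each column as K = Σ(ρt)_known − 3.2 × (depth of known layers): K_1 = 35.350959 − 3.2×12.933 = −6.034641; K_2 = 87.9956 − 3.2×(0.7365 + 31.17) = −14.1052.
Balance: K_1 − x×(3.2 − 2.68) = K_2, so x = (K_1 − K_2)/(3.2 − 2.68) = 8.07056/0.52 = 15.5 km.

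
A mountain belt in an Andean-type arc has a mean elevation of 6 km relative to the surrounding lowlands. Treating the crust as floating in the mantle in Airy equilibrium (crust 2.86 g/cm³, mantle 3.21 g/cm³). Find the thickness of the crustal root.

49 km

For local isostatic compensation: the weight of the topography is balanced by the buoyancy of the root, ρ_c h = (ρ_m − ρ_c) r.
r = h · ρ_c / (ρ_m − ρ_c) = 6 km × 2.86 / (3.21 − 2.86) = 49 km.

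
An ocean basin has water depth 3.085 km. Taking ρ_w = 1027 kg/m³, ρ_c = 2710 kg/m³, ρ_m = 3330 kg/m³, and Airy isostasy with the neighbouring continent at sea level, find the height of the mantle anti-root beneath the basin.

Equating mass per unit area of the two columns: replacing crust with seawater at the top is compensated by replacing crust with mantle at the base: d (ρ_c − ρ_w) = a (ρ_m − ρ_c).
a = d (ρ_c − ρ_w)/(ρ_m − ρ_c) = 3.085 km × 1683/620 = 8.37 km.

8.37 km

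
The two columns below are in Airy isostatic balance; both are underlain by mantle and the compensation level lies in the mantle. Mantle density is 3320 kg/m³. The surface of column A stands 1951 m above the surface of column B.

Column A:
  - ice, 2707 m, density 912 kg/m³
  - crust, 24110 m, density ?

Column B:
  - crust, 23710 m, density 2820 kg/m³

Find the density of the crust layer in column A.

2830 kg/m³

Take the compensation level at the base of the deeper column (depth z_c below the surface of column A) and equate Σ ρ_i t_i down to z_c; mantle fills any gap and the z_c terms cancel.
Column A: 2707×912 + 24110×ρ + (z_c − 26817)×3320
Column B: 1951×0 + 23710×2820 + (z_c − 1951 − 23710)×3320
The z_c×3320 term appears on both sides and cancels. Collect the known terms of each column as K = Σ(ρt)_known − 3320 × (depth of known layers): K_A = 2468784 − 3320×26817 = −86563656; K_B = 66862200 − 3320×(1951 + 23710) = −18332320.
Balance: K_A + 24110×ρ = K_B, so ρ = (K_B − K_A)/24110 = 68231300/24110 = 2830 kg/m³.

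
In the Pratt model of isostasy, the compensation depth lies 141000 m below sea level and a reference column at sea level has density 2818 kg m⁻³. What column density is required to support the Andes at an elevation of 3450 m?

2750 kg m⁻³

Pratt balance: ρ_ref D = ρ (D + h).
ρ = ρ_ref D/(D + h) = 2818 × 141000 m/(141000 m + 3450 m) = 2750 kg m⁻³.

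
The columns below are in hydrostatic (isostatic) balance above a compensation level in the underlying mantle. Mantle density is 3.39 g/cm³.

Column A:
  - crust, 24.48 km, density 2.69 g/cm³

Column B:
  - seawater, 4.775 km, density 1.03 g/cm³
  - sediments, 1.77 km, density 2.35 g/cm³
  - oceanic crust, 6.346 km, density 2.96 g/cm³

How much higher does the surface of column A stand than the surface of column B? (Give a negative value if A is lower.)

0.383 km

For any compensation level in the mantle, the mantle terms cancel and isostasy reduces to e = (Σt_A − Σt_B) − (Σ(ρt)_A − Σ(ρt)_B) / ρ_m.
Σt_A = 24.48 km; Σt_B = 12.891 km; Σ(ρt)_A = 65.8512; Σ(ρt)_B = 27.86191 (in km·g/cm³).
e = (24.48 − 12.891) − (65.8512 − 27.86191) / 3.39 = 0.383 km.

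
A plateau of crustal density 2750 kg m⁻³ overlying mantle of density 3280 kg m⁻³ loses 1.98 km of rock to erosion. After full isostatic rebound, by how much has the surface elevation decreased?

Rebound u = e ρ_c/ρ_m = 1.98 km × 2750/3280 = 1.66 km.
Net surface drop = e − u = 1.98 km − 1.66 km = e (ρ_m − ρ_c)/ρ_m = 0.32 km.

0.32 km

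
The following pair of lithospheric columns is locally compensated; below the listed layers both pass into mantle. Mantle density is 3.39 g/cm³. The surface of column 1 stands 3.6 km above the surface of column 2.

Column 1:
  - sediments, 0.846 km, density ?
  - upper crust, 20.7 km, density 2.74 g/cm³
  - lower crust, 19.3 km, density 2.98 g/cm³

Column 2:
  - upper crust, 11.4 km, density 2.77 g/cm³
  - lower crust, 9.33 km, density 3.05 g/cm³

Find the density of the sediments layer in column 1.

2.12 g/cm³

Take the compensation level at the base of the deeper column (depth z_c below the surface of column 1) and equate Σ ρ_i t_i down to z_c; mantle fills any gap and the z_c terms cancel.
Column 1: 0.846×ρ + 20.7×2.74 + 19.3×2.98 + (z_c − 40.846)×3.39
Column 2: 3.6×0 + 11.4×2.77 + 9.33×3.05 + (z_c − 3.6 − 20.73)×3.39
The z_c×3.39 term appears on both sides and cancels. Collect the known terms of each column as K = Σ(ρt)_known − 3.39 × (depth of known layers): K_1 = 114.232 − 3.39×40.846 = −24.23594; K_2 = 60.0345 − 3.39×(3.6 + 20.73) = −22.4442.
Balance: K_1 + 0.846×ρ = K_2, so ρ = (K_2 − K_1)/0.846 = 1.79174/0.846 = 2.12 g/cm³.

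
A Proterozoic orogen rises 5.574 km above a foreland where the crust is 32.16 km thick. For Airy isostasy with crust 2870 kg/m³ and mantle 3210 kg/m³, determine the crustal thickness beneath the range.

Root depth r = h ρ_c / (ρ_m − ρ_c) = 5.574 km × 2870 / 340 = 47.05 km.
Total thickness = T + h + r = 32.16 km + 5.574 km + 47.05 km = 84.8 km.

84.8 km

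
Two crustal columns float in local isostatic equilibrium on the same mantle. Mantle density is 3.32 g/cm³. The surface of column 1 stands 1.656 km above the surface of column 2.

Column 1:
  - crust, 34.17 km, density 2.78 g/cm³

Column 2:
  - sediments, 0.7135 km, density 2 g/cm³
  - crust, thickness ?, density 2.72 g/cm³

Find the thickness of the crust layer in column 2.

20 km

Take the compensation level at the base of the deeper column (depth z_c below the surface of column 1) and equate Σ ρ_i t_i down to z_c; mantle fills any gap and the z_c terms cancel.
Column 1: 34.17×2.78 + (z_c − 34.17)×3.32
Column 2: 1.656×0 + 0.7135×2 + x×2.72 + (z_c − 1.656 − 0.7135 − x)×3.32
The z_c×3.32 term appears on both sides and cancels. Collect the known terms of each column as K = Σ(ρt)_known − 3.32 × (depth of known layers): K_1 = 94.9926 − 3.32×34.17 = −18.4518; K_2 = 1.427 − 3.32×(1.656 + 0.7135) = −6.43974.
Balance: K_1 = K_2 − x×(3.32 − 2.72), so x = (K_2 − K_1)/(3.32 − 2.72) = 12.0121/0.6 = 20 km.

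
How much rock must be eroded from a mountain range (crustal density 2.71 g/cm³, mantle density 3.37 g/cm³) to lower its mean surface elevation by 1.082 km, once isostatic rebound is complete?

5.52 km

Net drop Δ = e − u = e − e ρ_c/ρ_m = e (ρ_m − ρ_c)/ρ_m.
e = Δ ρ_m/(ρ_m − ρ_c) = 1.082 km × 3.37/0.66 = 5.52 km.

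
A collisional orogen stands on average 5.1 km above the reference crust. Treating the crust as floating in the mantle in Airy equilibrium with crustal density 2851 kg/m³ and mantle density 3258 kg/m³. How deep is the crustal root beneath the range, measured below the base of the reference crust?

35.7 km

Equating mass per unit area of the two columns: the weight of the topography is balanced by the buoyancy of the root, ρ_c h = (ρ_m − ρ_c) r.
r = h · ρ_c / (ρ_m − ρ_c) = 5.1 km × 2851 / (3258 − 2851) = 35.7 km.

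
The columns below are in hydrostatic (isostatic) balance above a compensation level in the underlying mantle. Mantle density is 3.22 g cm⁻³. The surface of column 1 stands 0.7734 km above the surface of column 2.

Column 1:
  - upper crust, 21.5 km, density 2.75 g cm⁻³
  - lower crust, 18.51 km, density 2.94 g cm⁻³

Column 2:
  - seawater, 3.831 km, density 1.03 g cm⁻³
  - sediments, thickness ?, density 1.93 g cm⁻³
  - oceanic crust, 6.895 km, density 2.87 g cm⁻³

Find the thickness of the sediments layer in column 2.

1.55 km

Take the compensation level at the base of the deeper column (depth z_c below the surface of column 1) and equate Σ ρ_i t_i down to z_c; mantle fills any gap and the z_c terms cancel.
Column 1: 21.5×2.75 + 18.51×2.94 + (z_c − 40.01)×3.22
Column 2: 0.7734×0 + 3.831×1.03 + x×1.93 + 6.895×2.87 + (z_c − 0.7734 − 10.726 − x)×3.22
The z_c×3.22 term appears on both sides and cancels. Collect the known terms of each column as K = Σ(ρt)_known − 3.22 × (depth of known layers): K_1 = 113.5444 − 3.22×40.01 = −15.2878; K_2 = 23.73458 − 3.22×(0.7734 + 10.726) = −13.293488.
Balance: K_1 = K_2 − x×(3.22 − 1.93), so x = (K_2 − K_1)/(3.22 − 1.93) = 1.99431/1.29 = 1.55 km.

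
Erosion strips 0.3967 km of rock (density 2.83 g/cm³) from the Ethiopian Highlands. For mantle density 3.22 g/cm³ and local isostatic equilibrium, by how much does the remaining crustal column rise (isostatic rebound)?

Unloading: uplift u = e ρ_c/ρ_m = 0.3967 km × 2.83/3.22 = 0.349 km.

0.349 km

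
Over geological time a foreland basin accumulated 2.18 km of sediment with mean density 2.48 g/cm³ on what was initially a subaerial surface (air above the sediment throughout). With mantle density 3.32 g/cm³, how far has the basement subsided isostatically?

Subaerial load: s = t ρ_sed / ρ_m = 2.18 km × 2.48/3.32 = 1.63 km.

1.63 km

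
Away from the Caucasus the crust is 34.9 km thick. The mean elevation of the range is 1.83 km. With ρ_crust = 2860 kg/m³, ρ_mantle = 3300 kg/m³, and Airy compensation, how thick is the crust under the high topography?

48.6 km

Root depth r = h ρ_c / (ρ_m − ρ_c) = 1.83 km × 2860 / 440 = 11.89 km.
Total thickness = T + h + r = 34.9 km + 1.83 km + 11.89 km = 48.6 km.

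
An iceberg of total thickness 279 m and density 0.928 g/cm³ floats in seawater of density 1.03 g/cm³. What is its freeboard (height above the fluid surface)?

Floating equilibrium: submerged depth d = t ρ_obj/ρ_fluid = 279 m × 0.928/1.03 = 251.4 m.
Freeboard = t − d = 279 m − 251.4 m = 27.6 m.

27.6 m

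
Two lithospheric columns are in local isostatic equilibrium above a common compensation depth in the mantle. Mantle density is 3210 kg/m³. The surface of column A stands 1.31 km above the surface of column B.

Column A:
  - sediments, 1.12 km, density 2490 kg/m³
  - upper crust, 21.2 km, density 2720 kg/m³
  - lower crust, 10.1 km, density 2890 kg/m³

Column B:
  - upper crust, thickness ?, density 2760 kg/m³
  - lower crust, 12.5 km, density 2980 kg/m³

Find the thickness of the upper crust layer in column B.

16.3 km

Take the compensation level at the base of the deeper column (depth z_c below the surface of column A) and equate Σ ρ_i t_i down to z_c; mantle fills any gap and the z_c terms cancel.
Column A: 1.12×2490 + 21.2×2720 + 10.1×2890 + (z_c − 32.42)×3210
Column B: 1.31×0 + x×2760 + 12.5×2980 + (z_c − 1.31 − 12.5 − x)×3210
The z_c×3210 term appears on both sides and cancels. Collect the known terms of each column as K = Σ(ρt)_known − 3210 × (depth of known layers): K_A = 89641.8 − 3210×32.42 = −14426.4; K_B = 37250 − 3210×(1.31 + 12.5) = −7080.1.
Balance: K_A = K_B − x×(3210 − 2760), so x = (K_B − K_A)/(3210 − 2760) = 7346.3/450 = 16.3 km.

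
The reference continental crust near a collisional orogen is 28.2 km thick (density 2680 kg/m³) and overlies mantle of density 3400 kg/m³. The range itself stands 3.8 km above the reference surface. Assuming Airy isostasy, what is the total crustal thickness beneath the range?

Root depth r = h ρ_c / (ρ_m − ρ_c) = 3.8 km × 2680 / 720 = 14.14 km.
Total thickness = T + h + r = 28.2 km + 3.8 km + 14.14 km = 46.1 km.

46.1 km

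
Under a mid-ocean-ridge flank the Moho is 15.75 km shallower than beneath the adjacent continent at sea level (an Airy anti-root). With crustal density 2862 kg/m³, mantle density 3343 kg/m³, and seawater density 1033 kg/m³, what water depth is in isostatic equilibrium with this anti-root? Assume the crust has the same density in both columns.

Replacing a thickness d of crust by seawater at the top must be balanced by replacing crust with mantle at the base: d (ρ_c − ρ_w) = a (ρ_m − ρ_c).
d = a (ρ_m − ρ_c)/(ρ_c − ρ_w) = 15.75 km × 481/1829 = 4.14 km.

4.14 km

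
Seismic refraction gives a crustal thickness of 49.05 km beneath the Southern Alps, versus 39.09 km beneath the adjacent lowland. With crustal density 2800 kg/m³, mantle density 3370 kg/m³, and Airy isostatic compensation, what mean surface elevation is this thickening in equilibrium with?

1.68 km

Excess crust Δ = 49.05 km − 39.09 km = 9.96 km, split between elevation h and root r with h + r = Δ.
Airy balance ρ_c h = (ρ_m − ρ_c) r gives r = h ρ_c/(ρ_m − ρ_c), so h (1 + ρ_c/(ρ_m − ρ_c)) = Δ, i.e. h = Δ (ρ_m − ρ_c)/ρ_m.
h = 9.96 km × 570/3370 = 1.68 km.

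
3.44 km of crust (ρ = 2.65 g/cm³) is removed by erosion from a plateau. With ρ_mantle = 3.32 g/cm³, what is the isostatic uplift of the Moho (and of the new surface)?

Unloading: uplift u = e ρ_c/ρ_m = 3.44 km × 2.65/3.32 = 2.75 km.

2.75 km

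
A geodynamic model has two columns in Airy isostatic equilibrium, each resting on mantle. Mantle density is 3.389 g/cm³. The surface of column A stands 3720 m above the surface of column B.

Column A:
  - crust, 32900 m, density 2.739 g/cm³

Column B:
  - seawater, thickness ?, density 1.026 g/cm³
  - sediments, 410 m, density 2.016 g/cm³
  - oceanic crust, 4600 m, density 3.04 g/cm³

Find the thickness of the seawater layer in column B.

Take the compensation level at the base of the deeper column (depth z_c below the surface of column A) and equate Σ ρ_i t_i down to z_c; mantle fills any gap and the z_c terms cancel.
Column A: 32900×2.739 + (z_c − 32900)×3.389
Column B: 3720×0 + x×1.026 + 410×2.016 + 4600×3.04 + (z_c − 3720 − 5010 − x)×3.389
The z_c×3.389 term appears on both sides and cancels. Collect the known terms of each column as K = Σ(ρt)_known − 3.389 × (depth of known layers): K_A = 90113.1 − 3.389×32900 = −21385; K_B = 14810.56 − 3.389×(3720 + 5010) = −14775.41.
Balance: K_A = K_B − x×(3.389 − 1.026), so x = (K_B − K_A)/(3.389 − 1.026) = 6609.59/2.363 = 2800 m.

2800 m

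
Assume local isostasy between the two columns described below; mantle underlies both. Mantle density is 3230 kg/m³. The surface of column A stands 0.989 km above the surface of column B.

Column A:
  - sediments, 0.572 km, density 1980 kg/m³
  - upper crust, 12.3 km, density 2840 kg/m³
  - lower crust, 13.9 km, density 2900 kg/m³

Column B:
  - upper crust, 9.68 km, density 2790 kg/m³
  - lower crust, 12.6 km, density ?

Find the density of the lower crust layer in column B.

Take the compensation level at the base of the deeper column (depth z_c below the surface of column A) and equate Σ ρ_i t_i down to z_c; mantle fills any gap and the z_c terms cancel.
Column A: 0.572×1980 + 12.3×2840 + 13.9×2900 + (z_c − 26.772)×3230
Column B: 0.989×0 + 9.68×2790 + 12.6×ρ + (z_c − 0.989 − 22.28)×3230
The z_c×3230 term appears on both sides and cancels. Collect the known terms of each column as K = Σ(ρt)_known − 3230 × (depth of known layers): K_A = 76374.56 − 3230×26.772 = −10099; K_B = 27007.2 − 3230×(0.989 + 22.28) = −48151.67.
Balance: K_A = K_B + 12.6×ρ, so ρ = (K_A − K_B)/12.6 = 38052.7/12.6 = 3020 kg/m³.

3020 kg/m³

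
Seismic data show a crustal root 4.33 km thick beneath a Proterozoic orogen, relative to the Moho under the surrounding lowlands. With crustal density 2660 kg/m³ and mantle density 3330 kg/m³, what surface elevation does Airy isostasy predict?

1.09 km

Equating mass per unit area of the two columns: ρ_c h = (ρ_m − ρ_c) r.
h = r (ρ_m − ρ_c) / ρ_c = 4.33 km × (3330 − 2660) / 2660 = 1.09 km.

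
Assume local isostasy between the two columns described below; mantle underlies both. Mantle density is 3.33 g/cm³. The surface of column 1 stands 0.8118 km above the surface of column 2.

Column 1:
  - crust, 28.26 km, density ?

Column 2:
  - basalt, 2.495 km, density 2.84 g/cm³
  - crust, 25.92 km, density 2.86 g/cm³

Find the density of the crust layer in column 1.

2.76 g/cm³

Take the compensation level at the base of the deeper column (depth z_c below the surface of column 1) and equate Σ ρ_i t_i down to z_c; mantle fills any gap and the z_c terms cancel.
Column 1: 28.26×ρ + (z_c − 28.26)×3.33
Column 2: 0.8118×0 + 2.495×2.84 + 25.92×2.86 + (z_c − 0.8118 − 28.415)×3.33
The z_c×3.33 term appears on both sides and cancels. Collect the known terms of each column as K = Σ(ρt)_known − 3.33 × (depth of known layers): K_1 = 0 − 3.33×28.26 = −94.1058; K_2 = 81.217 − 3.33×(0.8118 + 28.415) = −16.108244.
Balance: K_1 + 28.26×ρ = K_2, so ρ = (K_2 − K_1)/28.26 = 77.9976/28.26 = 2.76 g/cm³.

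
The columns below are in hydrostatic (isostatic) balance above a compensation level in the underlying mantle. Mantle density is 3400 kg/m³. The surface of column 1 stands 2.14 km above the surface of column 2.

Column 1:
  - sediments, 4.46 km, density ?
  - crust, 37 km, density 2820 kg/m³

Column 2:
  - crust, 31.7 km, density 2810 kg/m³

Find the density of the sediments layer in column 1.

2390 kg/m³

Take the compensation level at the base of the deeper column (depth z_c below the surface of column 1) and equate Σ ρ_i t_i down to z_c; mantle fills any gap and the z_c terms cancel.
Column 1: 4.46×ρ + 37×2820 + (z_c − 41.46)×3400
Column 2: 2.14×0 + 31.7×2810 + (z_c − 2.14 − 31.7)×3400
The z_c×3400 term appears on both sides and cancels. Collect the known terms of each column as K = Σ(ρt)_known − 3400 × (depth of known layers): K_1 = 104340 − 3400×41.46 = −36624; K_2 = 89077 − 3400×(2.14 + 31.7) = −25979.
Balance: K_1 + 4.46×ρ = K_2, so ρ = (K_2 − K_1)/4.46 = 10645/4.46 = 2390 kg/m³.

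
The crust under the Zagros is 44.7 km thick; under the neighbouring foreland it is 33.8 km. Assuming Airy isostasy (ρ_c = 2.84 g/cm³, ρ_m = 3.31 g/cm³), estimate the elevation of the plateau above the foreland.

Excess crust Δ = 44.7 km − 33.8 km = 10.9 km, split between elevation h and root r with h + r = Δ.
Airy balance ρ_c h = (ρ_m − ρ_c) r gives r = h ρ_c/(ρ_m − ρ_c), so h (1 + ρ_c/(ρ_m − ρ_c)) = Δ, i.e. h = Δ (ρ_m − ρ_c)/ρ_m.
h = 10.9 km × 0.47/3.31 = 1.55 km.

1.55 km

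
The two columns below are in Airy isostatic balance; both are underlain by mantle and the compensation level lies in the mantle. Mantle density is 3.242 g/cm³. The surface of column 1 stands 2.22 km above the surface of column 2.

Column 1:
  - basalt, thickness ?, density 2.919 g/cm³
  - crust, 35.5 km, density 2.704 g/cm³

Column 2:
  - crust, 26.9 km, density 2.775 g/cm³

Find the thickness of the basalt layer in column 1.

2.05 km

Take the compensation level at the base of the deeper column (depth z_c below the surface of column 1) and equate Σ ρ_i t_i down to z_c; mantle fills any gap and the z_c terms cancel.
Column 1: x×2.919 + 35.5×2.704 + (z_c − 35.5 − x)×3.242
Column 2: 2.22×0 + 26.9×2.775 + (z_c − 2.22 − 26.9)×3.242
The z_c×3.242 term appears on both sides and cancels. Collect the known terms of each column as K = Σ(ρt)_known − 3.242 × (depth of known layers): K_1 = 95.992 − 3.242×35.5 = −19.099; K_2 = 74.6475 − 3.242×(2.22 + 26.9) = −19.75954.
Balance: K_1 − x×(3.242 − 2.919) = K_2, so x = (K_1 − K_2)/(3.242 − 2.919) = 0.66054/0.323 = 2.05 km.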